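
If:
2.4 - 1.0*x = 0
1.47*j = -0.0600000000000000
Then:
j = -0.04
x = 2.40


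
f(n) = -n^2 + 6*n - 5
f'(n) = 6 - 2*n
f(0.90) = -0.41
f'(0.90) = 4.20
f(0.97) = -0.12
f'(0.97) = 4.06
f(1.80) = 2.56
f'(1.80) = 2.40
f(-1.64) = -17.53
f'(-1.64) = 9.28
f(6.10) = -5.61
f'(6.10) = -6.20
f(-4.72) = -55.60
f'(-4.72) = 15.44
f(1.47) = 1.66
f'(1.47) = 3.06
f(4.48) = 1.81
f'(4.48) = -2.96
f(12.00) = -77.00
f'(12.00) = -18.00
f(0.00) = -5.00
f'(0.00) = 6.00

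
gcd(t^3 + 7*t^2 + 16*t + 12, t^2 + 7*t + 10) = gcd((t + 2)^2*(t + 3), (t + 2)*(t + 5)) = t + 2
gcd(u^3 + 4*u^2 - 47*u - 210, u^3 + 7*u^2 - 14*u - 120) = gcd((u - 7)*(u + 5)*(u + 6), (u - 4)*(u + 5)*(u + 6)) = u^2 + 11*u + 30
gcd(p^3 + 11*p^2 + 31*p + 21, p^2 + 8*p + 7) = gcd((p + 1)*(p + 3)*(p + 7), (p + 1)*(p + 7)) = p^2 + 8*p + 7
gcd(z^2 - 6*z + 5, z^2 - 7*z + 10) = z - 5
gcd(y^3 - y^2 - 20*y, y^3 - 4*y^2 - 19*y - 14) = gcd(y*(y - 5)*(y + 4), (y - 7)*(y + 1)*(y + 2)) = 1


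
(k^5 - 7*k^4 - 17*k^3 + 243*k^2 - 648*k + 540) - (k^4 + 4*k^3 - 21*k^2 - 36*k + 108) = k^5 - 8*k^4 - 21*k^3 + 264*k^2 - 612*k + 432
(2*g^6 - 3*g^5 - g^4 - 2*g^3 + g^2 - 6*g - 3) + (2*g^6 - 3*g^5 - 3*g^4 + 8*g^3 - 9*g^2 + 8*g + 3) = 4*g^6 - 6*g^5 - 4*g^4 + 6*g^3 - 8*g^2 + 2*g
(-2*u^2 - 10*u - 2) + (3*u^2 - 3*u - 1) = u^2 - 13*u - 3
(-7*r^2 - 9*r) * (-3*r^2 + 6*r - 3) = 21*r^4 - 15*r^3 - 33*r^2 + 27*r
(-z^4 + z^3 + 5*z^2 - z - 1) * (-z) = z^5 - z^4 - 5*z^3 + z^2 + z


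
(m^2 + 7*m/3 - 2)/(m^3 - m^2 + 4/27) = 9*(m + 3)/(9*m^2 - 3*m - 2)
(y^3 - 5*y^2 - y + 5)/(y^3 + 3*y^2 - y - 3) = (y - 5)/(y + 3)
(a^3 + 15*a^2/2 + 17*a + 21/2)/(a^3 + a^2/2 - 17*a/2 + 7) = (a^2 + 4*a + 3)/(a^2 - 3*a + 2)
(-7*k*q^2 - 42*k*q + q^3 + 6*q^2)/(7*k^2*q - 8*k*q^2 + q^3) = (q + 6)/(-k + q)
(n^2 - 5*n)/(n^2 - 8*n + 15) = n/(n - 3)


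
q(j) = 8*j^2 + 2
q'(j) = 16*j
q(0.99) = 9.84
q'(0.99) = 15.84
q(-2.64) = 57.76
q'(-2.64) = -42.24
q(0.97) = 9.53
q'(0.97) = 15.52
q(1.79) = 27.63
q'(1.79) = 28.64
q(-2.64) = 57.76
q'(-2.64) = -42.24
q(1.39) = 17.46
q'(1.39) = 22.24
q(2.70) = 60.32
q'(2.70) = 43.20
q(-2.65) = 58.18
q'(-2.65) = -42.40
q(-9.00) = 650.00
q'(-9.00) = -144.00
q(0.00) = 2.00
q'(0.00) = 0.00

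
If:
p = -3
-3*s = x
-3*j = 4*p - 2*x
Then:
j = 2*x/3 + 4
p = -3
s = -x/3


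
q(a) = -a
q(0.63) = -0.63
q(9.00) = -9.00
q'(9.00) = -1.00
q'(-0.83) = -1.00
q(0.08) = -0.08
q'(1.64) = -1.00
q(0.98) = -0.98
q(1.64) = -1.64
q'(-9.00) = -1.00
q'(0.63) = -1.00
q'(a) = -1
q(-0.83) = 0.83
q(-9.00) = 9.00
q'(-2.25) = -1.00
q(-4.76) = 4.76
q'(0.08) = -1.00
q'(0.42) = -1.00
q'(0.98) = -1.00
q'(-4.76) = -1.00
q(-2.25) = 2.25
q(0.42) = -0.42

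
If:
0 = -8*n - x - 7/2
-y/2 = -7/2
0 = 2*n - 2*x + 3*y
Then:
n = -14/9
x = 161/18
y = 7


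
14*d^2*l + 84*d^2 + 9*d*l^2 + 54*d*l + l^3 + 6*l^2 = (2*d + l)*(7*d + l)*(l + 6)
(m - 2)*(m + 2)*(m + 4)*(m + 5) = m^4 + 9*m^3 + 16*m^2 - 36*m - 80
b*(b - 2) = b^2 - 2*b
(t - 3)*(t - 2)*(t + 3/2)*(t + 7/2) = t^4 - 55*t^2/4 + 15*t/4 + 63/2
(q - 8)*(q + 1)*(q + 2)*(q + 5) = q^4 - 47*q^2 - 126*q - 80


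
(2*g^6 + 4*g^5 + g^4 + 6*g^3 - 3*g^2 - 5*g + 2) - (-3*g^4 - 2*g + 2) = 2*g^6 + 4*g^5 + 4*g^4 + 6*g^3 - 3*g^2 - 3*g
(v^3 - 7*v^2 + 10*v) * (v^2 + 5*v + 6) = v^5 - 2*v^4 - 19*v^3 + 8*v^2 + 60*v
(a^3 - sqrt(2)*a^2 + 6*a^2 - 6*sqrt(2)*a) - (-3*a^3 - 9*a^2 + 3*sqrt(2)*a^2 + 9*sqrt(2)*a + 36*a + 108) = 4*a^3 - 4*sqrt(2)*a^2 + 15*a^2 - 36*a - 15*sqrt(2)*a - 108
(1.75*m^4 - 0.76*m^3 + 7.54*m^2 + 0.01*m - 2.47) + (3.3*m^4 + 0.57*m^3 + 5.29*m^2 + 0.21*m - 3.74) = 5.05*m^4 - 0.19*m^3 + 12.83*m^2 + 0.22*m - 6.21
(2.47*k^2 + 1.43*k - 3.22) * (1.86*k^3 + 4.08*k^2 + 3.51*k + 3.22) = 4.5942*k^5 + 12.7374*k^4 + 8.5149*k^3 - 0.1649*k^2 - 6.6976*k - 10.3684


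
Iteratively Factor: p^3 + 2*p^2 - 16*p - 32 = (p + 4)*(p^2 - 2*p - 8) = (p + 2)*(p + 4)*(p - 4)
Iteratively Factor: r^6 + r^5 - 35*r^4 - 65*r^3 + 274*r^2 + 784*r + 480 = (r + 1)*(r^5 - 35*r^3 - 30*r^2 + 304*r + 480) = (r - 5)*(r + 1)*(r^4 + 5*r^3 - 10*r^2 - 80*r - 96) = (r - 5)*(r + 1)*(r + 3)*(r^3 + 2*r^2 - 16*r - 32) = (r - 5)*(r + 1)*(r + 3)*(r + 4)*(r^2 - 2*r - 8) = (r - 5)*(r - 4)*(r + 1)*(r + 3)*(r + 4)*(r + 2)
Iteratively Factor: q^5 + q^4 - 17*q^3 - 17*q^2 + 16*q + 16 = (q + 1)*(q^4 - 17*q^2 + 16) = (q + 1)*(q + 4)*(q^3 - 4*q^2 - q + 4) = (q + 1)^2*(q + 4)*(q^2 - 5*q + 4) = (q - 4)*(q + 1)^2*(q + 4)*(q - 1)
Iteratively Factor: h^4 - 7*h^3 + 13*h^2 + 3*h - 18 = (h + 1)*(h^3 - 8*h^2 + 21*h - 18) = (h - 2)*(h + 1)*(h^2 - 6*h + 9) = (h - 3)*(h - 2)*(h + 1)*(h - 3)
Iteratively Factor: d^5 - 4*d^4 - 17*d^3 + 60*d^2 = (d + 4)*(d^4 - 8*d^3 + 15*d^2) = d*(d + 4)*(d^3 - 8*d^2 + 15*d) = d*(d - 5)*(d + 4)*(d^2 - 3*d) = d*(d - 5)*(d - 3)*(d + 4)*(d)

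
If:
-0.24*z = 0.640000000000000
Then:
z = -2.67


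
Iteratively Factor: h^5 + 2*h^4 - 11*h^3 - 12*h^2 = (h + 4)*(h^4 - 2*h^3 - 3*h^2) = (h - 3)*(h + 4)*(h^3 + h^2) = (h - 3)*(h + 1)*(h + 4)*(h^2) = h*(h - 3)*(h + 1)*(h + 4)*(h)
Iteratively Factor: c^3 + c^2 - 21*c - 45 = (c - 5)*(c^2 + 6*c + 9) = (c - 5)*(c + 3)*(c + 3)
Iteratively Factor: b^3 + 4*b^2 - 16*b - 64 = (b + 4)*(b^2 - 16) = (b - 4)*(b + 4)*(b + 4)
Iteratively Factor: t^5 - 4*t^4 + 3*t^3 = (t)*(t^4 - 4*t^3 + 3*t^2) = t^2*(t^3 - 4*t^2 + 3*t) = t^3*(t^2 - 4*t + 3) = t^3*(t - 3)*(t - 1)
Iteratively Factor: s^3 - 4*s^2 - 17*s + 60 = (s - 3)*(s^2 - s - 20) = (s - 5)*(s - 3)*(s + 4)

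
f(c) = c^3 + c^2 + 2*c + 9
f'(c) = 3*c^2 + 2*c + 2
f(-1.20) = 6.31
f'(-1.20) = 3.92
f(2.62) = 39.09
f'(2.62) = 27.83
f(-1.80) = 2.81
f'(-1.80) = 8.12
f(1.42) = 16.72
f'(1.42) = 10.89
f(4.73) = 146.66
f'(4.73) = 78.58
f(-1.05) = 6.84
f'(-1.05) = 3.21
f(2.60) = 38.54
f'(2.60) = 27.48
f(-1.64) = 4.00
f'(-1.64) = 6.79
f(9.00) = 837.00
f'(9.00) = 263.00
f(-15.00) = -3171.00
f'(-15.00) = 647.00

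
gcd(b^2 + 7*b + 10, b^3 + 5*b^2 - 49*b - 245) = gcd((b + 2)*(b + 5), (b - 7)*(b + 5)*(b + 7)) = b + 5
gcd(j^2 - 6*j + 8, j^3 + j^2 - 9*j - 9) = 1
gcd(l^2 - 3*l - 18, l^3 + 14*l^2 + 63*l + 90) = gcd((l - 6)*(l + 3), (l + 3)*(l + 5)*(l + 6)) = l + 3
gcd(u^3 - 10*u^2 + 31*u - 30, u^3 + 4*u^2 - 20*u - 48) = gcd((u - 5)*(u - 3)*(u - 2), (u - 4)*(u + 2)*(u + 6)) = 1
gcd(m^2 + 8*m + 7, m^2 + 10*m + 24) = 1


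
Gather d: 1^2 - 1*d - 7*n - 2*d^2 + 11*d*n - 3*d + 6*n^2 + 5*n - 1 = -2*d^2 + d*(11*n - 4) + 6*n^2 - 2*n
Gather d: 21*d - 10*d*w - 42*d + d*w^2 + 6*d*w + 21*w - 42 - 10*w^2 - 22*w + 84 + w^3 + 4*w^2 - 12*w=d*(w^2 - 4*w - 21) + w^3 - 6*w^2 - 13*w + 42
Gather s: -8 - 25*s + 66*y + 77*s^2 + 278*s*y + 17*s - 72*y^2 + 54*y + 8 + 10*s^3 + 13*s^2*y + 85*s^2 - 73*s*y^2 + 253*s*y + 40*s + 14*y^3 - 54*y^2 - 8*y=10*s^3 + s^2*(13*y + 162) + s*(-73*y^2 + 531*y + 32) + 14*y^3 - 126*y^2 + 112*y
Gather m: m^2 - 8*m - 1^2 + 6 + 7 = m^2 - 8*m + 12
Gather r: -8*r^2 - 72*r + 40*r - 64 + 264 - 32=-8*r^2 - 32*r + 168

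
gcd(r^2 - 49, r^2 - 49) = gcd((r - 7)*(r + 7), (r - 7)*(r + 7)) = r^2 - 49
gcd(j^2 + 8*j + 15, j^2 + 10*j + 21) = j + 3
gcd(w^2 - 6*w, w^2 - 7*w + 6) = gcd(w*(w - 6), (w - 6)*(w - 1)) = w - 6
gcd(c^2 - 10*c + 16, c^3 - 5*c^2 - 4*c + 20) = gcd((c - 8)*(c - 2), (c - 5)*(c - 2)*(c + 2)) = c - 2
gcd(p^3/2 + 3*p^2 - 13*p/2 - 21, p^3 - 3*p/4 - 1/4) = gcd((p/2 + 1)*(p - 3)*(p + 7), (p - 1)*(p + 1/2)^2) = 1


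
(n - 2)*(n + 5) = n^2 + 3*n - 10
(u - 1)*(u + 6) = u^2 + 5*u - 6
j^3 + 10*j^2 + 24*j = j*(j + 4)*(j + 6)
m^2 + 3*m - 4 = (m - 1)*(m + 4)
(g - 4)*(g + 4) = g^2 - 16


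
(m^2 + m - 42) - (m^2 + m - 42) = 0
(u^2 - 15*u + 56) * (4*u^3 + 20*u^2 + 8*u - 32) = 4*u^5 - 40*u^4 - 68*u^3 + 968*u^2 + 928*u - 1792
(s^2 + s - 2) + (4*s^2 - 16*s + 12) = 5*s^2 - 15*s + 10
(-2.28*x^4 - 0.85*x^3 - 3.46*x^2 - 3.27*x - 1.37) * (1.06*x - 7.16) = -2.4168*x^5 + 15.4238*x^4 + 2.4184*x^3 + 21.3074*x^2 + 21.961*x + 9.8092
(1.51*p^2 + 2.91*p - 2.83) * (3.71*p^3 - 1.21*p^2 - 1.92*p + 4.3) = 5.6021*p^5 + 8.969*p^4 - 16.9196*p^3 + 4.3301*p^2 + 17.9466*p - 12.169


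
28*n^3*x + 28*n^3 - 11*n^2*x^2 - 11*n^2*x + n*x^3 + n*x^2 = (-7*n + x)*(-4*n + x)*(n*x + n)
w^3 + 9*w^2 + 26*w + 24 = (w + 2)*(w + 3)*(w + 4)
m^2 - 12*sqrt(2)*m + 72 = (m - 6*sqrt(2))^2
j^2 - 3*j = j*(j - 3)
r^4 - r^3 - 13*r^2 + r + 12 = (r - 4)*(r - 1)*(r + 1)*(r + 3)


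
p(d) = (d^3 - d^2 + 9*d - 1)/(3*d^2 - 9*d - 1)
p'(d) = (9 - 6*d)*(d^3 - d^2 + 9*d - 1)/(3*d^2 - 9*d - 1)^2 + (3*d^2 - 2*d + 9)/(3*d^2 - 9*d - 1)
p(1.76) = -2.28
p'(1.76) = -2.43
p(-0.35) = -1.71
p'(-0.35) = -3.56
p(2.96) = -31.59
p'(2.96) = -225.88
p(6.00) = 4.40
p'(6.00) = -0.26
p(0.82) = -0.98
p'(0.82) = -0.84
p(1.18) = -1.33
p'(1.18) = -1.11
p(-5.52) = -1.78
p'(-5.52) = 0.26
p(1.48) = -1.73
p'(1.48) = -1.60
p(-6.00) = -1.91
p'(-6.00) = 0.27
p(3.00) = -44.00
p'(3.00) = -426.00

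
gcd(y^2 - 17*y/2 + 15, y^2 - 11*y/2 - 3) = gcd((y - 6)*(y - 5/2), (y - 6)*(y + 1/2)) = y - 6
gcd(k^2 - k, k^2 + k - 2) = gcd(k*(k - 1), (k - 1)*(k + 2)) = k - 1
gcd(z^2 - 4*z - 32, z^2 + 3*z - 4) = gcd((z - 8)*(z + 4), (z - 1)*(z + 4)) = z + 4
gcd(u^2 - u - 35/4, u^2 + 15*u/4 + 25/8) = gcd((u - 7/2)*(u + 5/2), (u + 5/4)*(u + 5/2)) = u + 5/2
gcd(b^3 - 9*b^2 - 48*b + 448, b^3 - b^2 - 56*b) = b^2 - b - 56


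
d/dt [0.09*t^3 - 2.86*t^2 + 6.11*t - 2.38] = 0.27*t^2 - 5.72*t + 6.11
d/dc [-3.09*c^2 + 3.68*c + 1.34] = 3.68 - 6.18*c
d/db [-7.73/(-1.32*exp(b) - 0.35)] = -10.2036*exp(b)/(1.32*exp(b) + 0.35)^2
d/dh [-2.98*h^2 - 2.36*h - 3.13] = -5.96*h - 2.36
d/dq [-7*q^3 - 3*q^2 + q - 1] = -21*q^2 - 6*q + 1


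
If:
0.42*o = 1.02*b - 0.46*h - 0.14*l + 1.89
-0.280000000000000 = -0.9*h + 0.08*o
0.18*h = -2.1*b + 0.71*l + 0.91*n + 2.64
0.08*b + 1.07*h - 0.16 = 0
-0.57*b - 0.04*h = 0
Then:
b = -0.01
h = 0.15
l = 18.36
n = -17.22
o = -1.81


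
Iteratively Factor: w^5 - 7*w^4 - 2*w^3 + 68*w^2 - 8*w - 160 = (w - 2)*(w^4 - 5*w^3 - 12*w^2 + 44*w + 80) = (w - 2)*(w + 2)*(w^3 - 7*w^2 + 2*w + 40) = (w - 5)*(w - 2)*(w + 2)*(w^2 - 2*w - 8) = (w - 5)*(w - 4)*(w - 2)*(w + 2)*(w + 2)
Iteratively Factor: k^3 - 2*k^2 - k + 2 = (k + 1)*(k^2 - 3*k + 2) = (k - 1)*(k + 1)*(k - 2)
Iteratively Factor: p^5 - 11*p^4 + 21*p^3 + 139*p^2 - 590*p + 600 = (p - 5)*(p^4 - 6*p^3 - 9*p^2 + 94*p - 120) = (p - 5)*(p - 3)*(p^3 - 3*p^2 - 18*p + 40) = (p - 5)^2*(p - 3)*(p^2 + 2*p - 8) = (p - 5)^2*(p - 3)*(p - 2)*(p + 4)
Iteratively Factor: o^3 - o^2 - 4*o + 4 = (o - 1)*(o^2 - 4) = (o - 2)*(o - 1)*(o + 2)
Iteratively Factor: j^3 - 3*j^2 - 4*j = (j - 4)*(j^2 + j) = j*(j - 4)*(j + 1)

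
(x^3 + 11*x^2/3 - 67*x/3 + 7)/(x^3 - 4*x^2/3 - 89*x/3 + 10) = (x^2 + 4*x - 21)/(x^2 - x - 30)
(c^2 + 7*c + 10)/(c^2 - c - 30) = (c + 2)/(c - 6)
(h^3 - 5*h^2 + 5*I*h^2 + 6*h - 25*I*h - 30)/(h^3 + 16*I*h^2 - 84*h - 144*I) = (h^2 - h*(5 + I) + 5*I)/(h^2 + 10*I*h - 24)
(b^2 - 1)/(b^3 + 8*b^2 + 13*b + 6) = (b - 1)/(b^2 + 7*b + 6)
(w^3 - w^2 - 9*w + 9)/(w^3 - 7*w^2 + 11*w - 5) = (w^2 - 9)/(w^2 - 6*w + 5)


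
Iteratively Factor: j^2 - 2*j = (j)*(j - 2)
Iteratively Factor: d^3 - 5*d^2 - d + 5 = (d - 1)*(d^2 - 4*d - 5) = (d - 5)*(d - 1)*(d + 1)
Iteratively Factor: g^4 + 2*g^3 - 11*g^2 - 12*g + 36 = (g - 2)*(g^3 + 4*g^2 - 3*g - 18) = (g - 2)^2*(g^2 + 6*g + 9) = (g - 2)^2*(g + 3)*(g + 3)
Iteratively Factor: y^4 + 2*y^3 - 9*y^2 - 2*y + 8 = (y - 1)*(y^3 + 3*y^2 - 6*y - 8) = (y - 1)*(y + 1)*(y^2 + 2*y - 8) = (y - 2)*(y - 1)*(y + 1)*(y + 4)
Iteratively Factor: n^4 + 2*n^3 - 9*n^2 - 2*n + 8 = (n + 1)*(n^3 + n^2 - 10*n + 8) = (n - 2)*(n + 1)*(n^2 + 3*n - 4) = (n - 2)*(n + 1)*(n + 4)*(n - 1)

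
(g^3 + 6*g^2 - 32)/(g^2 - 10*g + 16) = (g^2 + 8*g + 16)/(g - 8)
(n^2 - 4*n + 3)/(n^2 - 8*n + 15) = (n - 1)/(n - 5)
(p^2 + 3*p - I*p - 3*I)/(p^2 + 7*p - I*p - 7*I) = (p + 3)/(p + 7)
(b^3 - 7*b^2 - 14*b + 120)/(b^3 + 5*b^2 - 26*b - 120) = (b - 6)/(b + 6)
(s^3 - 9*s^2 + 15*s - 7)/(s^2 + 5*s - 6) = (s^2 - 8*s + 7)/(s + 6)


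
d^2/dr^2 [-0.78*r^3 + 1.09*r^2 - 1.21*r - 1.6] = 2.18 - 4.68*r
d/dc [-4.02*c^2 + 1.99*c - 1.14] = 1.99 - 8.04*c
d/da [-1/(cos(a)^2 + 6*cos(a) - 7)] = -2*(cos(a) + 3)*sin(a)/(cos(a)^2 + 6*cos(a) - 7)^2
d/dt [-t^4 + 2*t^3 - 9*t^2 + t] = -4*t^3 + 6*t^2 - 18*t + 1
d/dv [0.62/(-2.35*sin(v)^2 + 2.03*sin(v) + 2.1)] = (2.914*sin(v) - 1.2586)*cos(v)/(-2.35*sin(v)^2 + 2.03*sin(v) + 2.1)^2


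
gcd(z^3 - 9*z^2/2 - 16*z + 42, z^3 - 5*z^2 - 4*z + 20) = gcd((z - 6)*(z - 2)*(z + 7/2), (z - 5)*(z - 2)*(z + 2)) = z - 2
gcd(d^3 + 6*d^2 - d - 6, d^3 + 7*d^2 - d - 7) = d^2 - 1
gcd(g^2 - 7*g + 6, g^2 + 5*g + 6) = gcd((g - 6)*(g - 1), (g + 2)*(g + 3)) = 1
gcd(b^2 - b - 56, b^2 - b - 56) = b^2 - b - 56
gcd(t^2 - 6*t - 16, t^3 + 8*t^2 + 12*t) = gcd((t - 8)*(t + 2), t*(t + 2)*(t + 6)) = t + 2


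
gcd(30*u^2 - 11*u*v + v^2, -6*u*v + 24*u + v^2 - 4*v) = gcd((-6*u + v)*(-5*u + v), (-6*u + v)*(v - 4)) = 6*u - v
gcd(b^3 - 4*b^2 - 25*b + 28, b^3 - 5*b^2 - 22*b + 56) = b^2 - 3*b - 28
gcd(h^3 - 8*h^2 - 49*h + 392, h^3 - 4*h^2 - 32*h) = h - 8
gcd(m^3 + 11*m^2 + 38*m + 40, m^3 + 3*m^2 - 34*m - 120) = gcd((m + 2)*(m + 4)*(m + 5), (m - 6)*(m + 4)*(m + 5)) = m^2 + 9*m + 20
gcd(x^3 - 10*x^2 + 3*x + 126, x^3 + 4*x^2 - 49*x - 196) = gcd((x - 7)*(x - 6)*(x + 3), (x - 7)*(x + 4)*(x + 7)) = x - 7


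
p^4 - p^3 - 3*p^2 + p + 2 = (p - 2)*(p - 1)*(p + 1)^2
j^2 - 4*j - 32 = (j - 8)*(j + 4)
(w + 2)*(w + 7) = w^2 + 9*w + 14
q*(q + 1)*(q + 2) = q^3 + 3*q^2 + 2*q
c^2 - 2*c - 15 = (c - 5)*(c + 3)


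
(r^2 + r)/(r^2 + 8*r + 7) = r/(r + 7)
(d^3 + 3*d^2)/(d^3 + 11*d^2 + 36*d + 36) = d^2/(d^2 + 8*d + 12)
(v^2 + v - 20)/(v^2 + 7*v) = (v^2 + v - 20)/(v*(v + 7))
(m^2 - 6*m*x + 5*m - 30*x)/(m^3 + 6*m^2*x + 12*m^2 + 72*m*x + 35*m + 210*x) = (m - 6*x)/(m^2 + 6*m*x + 7*m + 42*x)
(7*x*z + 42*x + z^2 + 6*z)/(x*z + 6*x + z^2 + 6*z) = (7*x + z)/(x + z)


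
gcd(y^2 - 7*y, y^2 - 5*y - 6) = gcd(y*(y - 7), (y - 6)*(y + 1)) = 1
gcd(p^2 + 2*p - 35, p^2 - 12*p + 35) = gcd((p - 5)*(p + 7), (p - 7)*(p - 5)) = p - 5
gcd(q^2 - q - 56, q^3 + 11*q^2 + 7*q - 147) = q + 7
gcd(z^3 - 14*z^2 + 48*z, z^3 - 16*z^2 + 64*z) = z^2 - 8*z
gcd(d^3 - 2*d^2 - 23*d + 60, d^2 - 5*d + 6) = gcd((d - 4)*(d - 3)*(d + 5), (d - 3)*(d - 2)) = d - 3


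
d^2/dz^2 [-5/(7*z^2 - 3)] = 210*(-7*z^2 - 1)/(7*z^2 - 3)^3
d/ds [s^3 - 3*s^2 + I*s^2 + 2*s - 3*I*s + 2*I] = 3*s^2 + 2*s*(-3 + I) + 2 - 3*I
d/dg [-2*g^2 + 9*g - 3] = 9 - 4*g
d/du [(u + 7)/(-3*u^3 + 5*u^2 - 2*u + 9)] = (-3*u^3 + 5*u^2 - 2*u + (u + 7)*(9*u^2 - 10*u + 2) + 9)/(3*u^3 - 5*u^2 + 2*u - 9)^2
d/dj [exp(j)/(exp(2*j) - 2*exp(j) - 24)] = (-exp(2*j) - 24)*exp(j)/(exp(4*j) - 4*exp(3*j) - 44*exp(2*j) + 96*exp(j) + 576)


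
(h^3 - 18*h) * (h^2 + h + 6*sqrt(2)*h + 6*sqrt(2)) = h^5 + h^4 + 6*sqrt(2)*h^4 - 18*h^3 + 6*sqrt(2)*h^3 - 108*sqrt(2)*h^2 - 18*h^2 - 108*sqrt(2)*h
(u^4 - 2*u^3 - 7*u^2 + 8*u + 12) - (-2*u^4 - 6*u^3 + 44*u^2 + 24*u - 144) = 3*u^4 + 4*u^3 - 51*u^2 - 16*u + 156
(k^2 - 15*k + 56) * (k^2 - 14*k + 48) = k^4 - 29*k^3 + 314*k^2 - 1504*k + 2688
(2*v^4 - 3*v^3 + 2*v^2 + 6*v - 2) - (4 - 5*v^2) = 2*v^4 - 3*v^3 + 7*v^2 + 6*v - 6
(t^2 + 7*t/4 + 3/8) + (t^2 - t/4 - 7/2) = 2*t^2 + 3*t/2 - 25/8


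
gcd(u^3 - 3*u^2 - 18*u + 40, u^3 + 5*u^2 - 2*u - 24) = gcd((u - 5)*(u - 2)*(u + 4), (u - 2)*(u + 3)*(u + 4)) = u^2 + 2*u - 8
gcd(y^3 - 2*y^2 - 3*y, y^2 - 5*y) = y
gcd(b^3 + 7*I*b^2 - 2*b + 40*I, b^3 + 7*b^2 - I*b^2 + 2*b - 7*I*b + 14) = b - 2*I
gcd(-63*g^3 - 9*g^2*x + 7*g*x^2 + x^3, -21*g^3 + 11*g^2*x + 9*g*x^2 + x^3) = 21*g^2 + 10*g*x + x^2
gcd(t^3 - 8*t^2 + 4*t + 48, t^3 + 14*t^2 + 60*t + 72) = t + 2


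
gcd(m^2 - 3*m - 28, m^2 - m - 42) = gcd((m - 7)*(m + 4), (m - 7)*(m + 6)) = m - 7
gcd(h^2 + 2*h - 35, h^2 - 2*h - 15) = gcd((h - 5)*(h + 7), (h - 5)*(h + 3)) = h - 5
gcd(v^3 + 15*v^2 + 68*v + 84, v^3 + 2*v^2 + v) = 1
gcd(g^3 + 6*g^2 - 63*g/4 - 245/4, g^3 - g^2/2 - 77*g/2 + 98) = g^2 + 7*g/2 - 49/2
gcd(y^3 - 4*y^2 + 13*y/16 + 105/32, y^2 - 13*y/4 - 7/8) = y - 7/2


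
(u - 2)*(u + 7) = u^2 + 5*u - 14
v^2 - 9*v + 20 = (v - 5)*(v - 4)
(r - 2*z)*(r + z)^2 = r^3 - 3*r*z^2 - 2*z^3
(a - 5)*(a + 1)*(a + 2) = a^3 - 2*a^2 - 13*a - 10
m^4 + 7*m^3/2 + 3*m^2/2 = m^2*(m + 1/2)*(m + 3)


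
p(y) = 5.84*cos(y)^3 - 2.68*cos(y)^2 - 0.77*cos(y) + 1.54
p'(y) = -17.52*sin(y)*cos(y)^2 + 5.36*sin(y)*cos(y) + 0.77*sin(y)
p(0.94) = 1.35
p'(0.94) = -1.75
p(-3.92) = -1.38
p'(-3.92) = -8.38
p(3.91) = -1.46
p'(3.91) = 8.44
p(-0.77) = 1.77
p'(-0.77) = 3.07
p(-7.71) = 1.39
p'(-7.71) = -1.17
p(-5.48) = 1.67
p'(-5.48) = -2.85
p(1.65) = 1.58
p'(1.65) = 0.24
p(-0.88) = 1.47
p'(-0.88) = 2.26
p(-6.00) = 3.50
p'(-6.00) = -2.86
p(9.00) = -4.40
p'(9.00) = -7.69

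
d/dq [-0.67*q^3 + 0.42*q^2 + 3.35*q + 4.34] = -2.01*q^2 + 0.84*q + 3.35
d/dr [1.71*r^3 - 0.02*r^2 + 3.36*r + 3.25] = 5.13*r^2 - 0.04*r + 3.36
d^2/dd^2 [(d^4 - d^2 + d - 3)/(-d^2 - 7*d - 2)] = 2*(-d^6 - 21*d^5 - 153*d^4 - 120*d^3 - 21*d^2 + 69*d + 159)/(d^6 + 21*d^5 + 153*d^4 + 427*d^3 + 306*d^2 + 84*d + 8)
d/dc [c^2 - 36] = 2*c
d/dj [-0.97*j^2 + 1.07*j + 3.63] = 1.07 - 1.94*j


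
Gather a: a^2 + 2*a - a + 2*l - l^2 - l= a^2 + a - l^2 + l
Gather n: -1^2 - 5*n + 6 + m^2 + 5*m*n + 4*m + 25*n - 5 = m^2 + 4*m + n*(5*m + 20)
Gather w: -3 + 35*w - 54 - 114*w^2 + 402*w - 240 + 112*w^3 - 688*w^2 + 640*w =112*w^3 - 802*w^2 + 1077*w - 297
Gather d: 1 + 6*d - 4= 6*d - 3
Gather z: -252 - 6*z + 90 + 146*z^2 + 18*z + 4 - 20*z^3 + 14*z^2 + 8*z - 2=-20*z^3 + 160*z^2 + 20*z - 160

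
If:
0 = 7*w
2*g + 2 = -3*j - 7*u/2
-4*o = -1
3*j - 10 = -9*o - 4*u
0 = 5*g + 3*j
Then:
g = -281/44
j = 1405/132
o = 1/4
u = -133/22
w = 0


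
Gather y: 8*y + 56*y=64*y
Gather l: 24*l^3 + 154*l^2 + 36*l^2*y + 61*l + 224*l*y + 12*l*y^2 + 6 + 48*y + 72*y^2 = 24*l^3 + l^2*(36*y + 154) + l*(12*y^2 + 224*y + 61) + 72*y^2 + 48*y + 6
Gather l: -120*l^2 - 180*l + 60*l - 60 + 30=-120*l^2 - 120*l - 30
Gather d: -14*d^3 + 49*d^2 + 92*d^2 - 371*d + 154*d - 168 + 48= -14*d^3 + 141*d^2 - 217*d - 120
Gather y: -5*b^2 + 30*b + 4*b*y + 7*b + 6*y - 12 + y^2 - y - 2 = -5*b^2 + 37*b + y^2 + y*(4*b + 5) - 14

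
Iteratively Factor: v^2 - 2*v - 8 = (v + 2)*(v - 4)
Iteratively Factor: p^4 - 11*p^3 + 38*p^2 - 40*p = (p - 4)*(p^3 - 7*p^2 + 10*p) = (p - 5)*(p - 4)*(p^2 - 2*p) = p*(p - 5)*(p - 4)*(p - 2)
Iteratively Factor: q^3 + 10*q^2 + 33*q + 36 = (q + 4)*(q^2 + 6*q + 9) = (q + 3)*(q + 4)*(q + 3)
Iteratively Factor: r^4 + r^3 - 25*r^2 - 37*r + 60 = (r + 4)*(r^3 - 3*r^2 - 13*r + 15) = (r - 1)*(r + 4)*(r^2 - 2*r - 15) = (r - 5)*(r - 1)*(r + 4)*(r + 3)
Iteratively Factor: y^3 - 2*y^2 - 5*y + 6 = (y + 2)*(y^2 - 4*y + 3) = (y - 1)*(y + 2)*(y - 3)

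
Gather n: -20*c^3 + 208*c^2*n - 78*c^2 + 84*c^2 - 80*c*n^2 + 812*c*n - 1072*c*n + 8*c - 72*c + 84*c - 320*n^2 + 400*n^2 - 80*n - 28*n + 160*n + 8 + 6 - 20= -20*c^3 + 6*c^2 + 20*c + n^2*(80 - 80*c) + n*(208*c^2 - 260*c + 52) - 6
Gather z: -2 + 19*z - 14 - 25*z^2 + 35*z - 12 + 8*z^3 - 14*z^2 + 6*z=8*z^3 - 39*z^2 + 60*z - 28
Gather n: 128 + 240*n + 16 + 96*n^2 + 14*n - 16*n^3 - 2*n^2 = -16*n^3 + 94*n^2 + 254*n + 144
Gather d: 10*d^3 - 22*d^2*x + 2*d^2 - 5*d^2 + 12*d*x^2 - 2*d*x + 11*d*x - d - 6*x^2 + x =10*d^3 + d^2*(-22*x - 3) + d*(12*x^2 + 9*x - 1) - 6*x^2 + x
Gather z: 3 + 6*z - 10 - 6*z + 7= 0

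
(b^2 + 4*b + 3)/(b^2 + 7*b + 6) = (b + 3)/(b + 6)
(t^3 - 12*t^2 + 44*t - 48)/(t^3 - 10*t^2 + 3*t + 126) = (t^2 - 6*t + 8)/(t^2 - 4*t - 21)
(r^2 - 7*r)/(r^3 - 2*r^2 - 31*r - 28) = r/(r^2 + 5*r + 4)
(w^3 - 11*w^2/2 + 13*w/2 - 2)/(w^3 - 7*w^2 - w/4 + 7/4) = 2*(w^2 - 5*w + 4)/(2*w^2 - 13*w - 7)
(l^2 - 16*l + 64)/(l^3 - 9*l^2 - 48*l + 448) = 1/(l + 7)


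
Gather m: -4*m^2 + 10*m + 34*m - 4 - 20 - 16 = -4*m^2 + 44*m - 40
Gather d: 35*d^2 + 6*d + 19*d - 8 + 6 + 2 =35*d^2 + 25*d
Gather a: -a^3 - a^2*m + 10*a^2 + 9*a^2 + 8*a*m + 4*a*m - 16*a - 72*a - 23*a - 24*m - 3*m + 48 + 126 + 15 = -a^3 + a^2*(19 - m) + a*(12*m - 111) - 27*m + 189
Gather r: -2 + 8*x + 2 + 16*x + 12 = 24*x + 12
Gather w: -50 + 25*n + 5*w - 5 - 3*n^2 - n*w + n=-3*n^2 + 26*n + w*(5 - n) - 55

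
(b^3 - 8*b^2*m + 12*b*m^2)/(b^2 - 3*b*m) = (b^2 - 8*b*m + 12*m^2)/(b - 3*m)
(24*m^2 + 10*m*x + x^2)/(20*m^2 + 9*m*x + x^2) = (6*m + x)/(5*m + x)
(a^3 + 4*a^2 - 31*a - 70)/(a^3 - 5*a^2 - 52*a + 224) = (a^2 - 3*a - 10)/(a^2 - 12*a + 32)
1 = 1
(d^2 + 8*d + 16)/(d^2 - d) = (d^2 + 8*d + 16)/(d*(d - 1))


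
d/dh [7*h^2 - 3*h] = 14*h - 3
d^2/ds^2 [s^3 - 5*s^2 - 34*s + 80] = 6*s - 10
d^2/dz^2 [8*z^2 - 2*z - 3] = 16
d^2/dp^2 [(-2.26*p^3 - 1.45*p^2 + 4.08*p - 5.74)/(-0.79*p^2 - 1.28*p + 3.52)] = (3.5527136788005e-15*p^5 - 3.5527136788005e-15*p^4 + 11.949648*p^3 - 15.408972*p^2 + 134.765568*p + 49.89888)/(0.493039*p^6 + 2.396544*p^5 - 2.707488*p^4 - 19.259392*p^3 + 12.063744*p^2 + 47.579136*p - 43.614208)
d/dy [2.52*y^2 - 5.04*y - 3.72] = 5.04*y - 5.04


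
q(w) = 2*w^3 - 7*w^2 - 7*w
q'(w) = 6*w^2 - 14*w - 7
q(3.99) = -12.33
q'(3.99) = 32.66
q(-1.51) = -12.28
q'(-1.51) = 27.82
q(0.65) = -6.96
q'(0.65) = -13.56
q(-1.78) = -21.00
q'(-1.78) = 36.93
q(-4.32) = -261.64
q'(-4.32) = 165.45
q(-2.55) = -60.83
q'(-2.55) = 67.72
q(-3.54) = -151.66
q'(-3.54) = 117.75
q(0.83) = -9.49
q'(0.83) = -14.49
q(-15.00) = -8220.00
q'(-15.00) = 1553.00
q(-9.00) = -1962.00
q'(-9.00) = 605.00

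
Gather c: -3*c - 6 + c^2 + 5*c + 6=c^2 + 2*c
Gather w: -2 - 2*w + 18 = 16 - 2*w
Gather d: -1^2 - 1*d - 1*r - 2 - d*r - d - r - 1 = d*(-r - 2) - 2*r - 4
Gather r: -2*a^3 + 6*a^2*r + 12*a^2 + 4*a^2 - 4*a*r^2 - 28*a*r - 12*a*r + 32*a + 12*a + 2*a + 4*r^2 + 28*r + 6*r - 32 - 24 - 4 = -2*a^3 + 16*a^2 + 46*a + r^2*(4 - 4*a) + r*(6*a^2 - 40*a + 34) - 60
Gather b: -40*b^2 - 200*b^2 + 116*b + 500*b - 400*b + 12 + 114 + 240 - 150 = -240*b^2 + 216*b + 216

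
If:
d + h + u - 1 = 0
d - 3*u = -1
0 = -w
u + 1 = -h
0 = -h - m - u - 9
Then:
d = 2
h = -2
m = -8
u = 1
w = 0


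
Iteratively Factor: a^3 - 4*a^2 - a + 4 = (a - 4)*(a^2 - 1) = (a - 4)*(a + 1)*(a - 1)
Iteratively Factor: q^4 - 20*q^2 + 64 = (q - 2)*(q^3 + 2*q^2 - 16*q - 32) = (q - 2)*(q + 2)*(q^2 - 16) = (q - 2)*(q + 2)*(q + 4)*(q - 4)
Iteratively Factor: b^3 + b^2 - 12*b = (b - 3)*(b^2 + 4*b) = b*(b - 3)*(b + 4)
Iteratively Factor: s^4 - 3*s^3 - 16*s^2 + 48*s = (s)*(s^3 - 3*s^2 - 16*s + 48) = s*(s - 4)*(s^2 + s - 12) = s*(s - 4)*(s - 3)*(s + 4)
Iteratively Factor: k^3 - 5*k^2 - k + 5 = (k - 5)*(k^2 - 1) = (k - 5)*(k - 1)*(k + 1)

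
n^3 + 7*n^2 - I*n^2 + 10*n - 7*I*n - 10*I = (n + 2)*(n + 5)*(n - I)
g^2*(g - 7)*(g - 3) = g^4 - 10*g^3 + 21*g^2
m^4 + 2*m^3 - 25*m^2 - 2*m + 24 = (m - 4)*(m - 1)*(m + 1)*(m + 6)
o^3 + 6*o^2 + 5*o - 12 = (o - 1)*(o + 3)*(o + 4)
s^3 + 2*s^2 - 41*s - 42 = (s - 6)*(s + 1)*(s + 7)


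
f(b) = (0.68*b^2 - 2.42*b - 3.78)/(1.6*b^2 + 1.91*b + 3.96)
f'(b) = (-3.2*b - 1.91)*(0.68*b^2 - 2.42*b - 3.78)/(1.6*b^2 + 1.91*b + 3.96)^2 + (1.36*b - 2.42)/(1.6*b^2 + 1.91*b + 3.96) = (5.1708*b^2 + 17.4816*b - 2.3634)/(2.56*b^4 + 6.112*b^3 + 16.3201*b^2 + 15.1272*b + 15.6816)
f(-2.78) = 0.74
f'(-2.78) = -0.09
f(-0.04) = -0.95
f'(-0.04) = -0.20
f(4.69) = -0.00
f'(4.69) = 0.08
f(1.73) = -0.49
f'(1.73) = 0.30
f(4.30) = -0.04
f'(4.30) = 0.10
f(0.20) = -0.96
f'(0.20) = 0.07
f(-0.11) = -0.93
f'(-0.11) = -0.30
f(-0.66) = -0.56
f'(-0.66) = -1.01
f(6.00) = 0.08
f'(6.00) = 0.05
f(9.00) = 0.20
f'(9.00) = 0.03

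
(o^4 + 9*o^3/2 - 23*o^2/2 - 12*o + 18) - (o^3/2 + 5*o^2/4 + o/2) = o^4 + 4*o^3 - 51*o^2/4 - 25*o/2 + 18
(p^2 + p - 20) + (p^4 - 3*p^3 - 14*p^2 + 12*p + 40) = p^4 - 3*p^3 - 13*p^2 + 13*p + 20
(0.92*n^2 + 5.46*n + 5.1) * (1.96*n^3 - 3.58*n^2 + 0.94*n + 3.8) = 1.8032*n^5 + 7.408*n^4 - 8.686*n^3 - 9.6296*n^2 + 25.542*n + 19.38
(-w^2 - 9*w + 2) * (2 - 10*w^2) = 10*w^4 + 90*w^3 - 22*w^2 - 18*w + 4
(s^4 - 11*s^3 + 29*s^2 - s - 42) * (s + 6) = s^5 - 5*s^4 - 37*s^3 + 173*s^2 - 48*s - 252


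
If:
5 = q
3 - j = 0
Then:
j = 3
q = 5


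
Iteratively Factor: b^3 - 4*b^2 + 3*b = (b - 1)*(b^2 - 3*b) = b*(b - 1)*(b - 3)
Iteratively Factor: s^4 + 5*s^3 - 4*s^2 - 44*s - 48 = (s + 2)*(s^3 + 3*s^2 - 10*s - 24) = (s - 3)*(s + 2)*(s^2 + 6*s + 8) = (s - 3)*(s + 2)^2*(s + 4)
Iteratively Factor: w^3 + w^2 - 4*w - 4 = (w - 2)*(w^2 + 3*w + 2) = (w - 2)*(w + 1)*(w + 2)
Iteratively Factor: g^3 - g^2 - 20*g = (g + 4)*(g^2 - 5*g) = g*(g + 4)*(g - 5)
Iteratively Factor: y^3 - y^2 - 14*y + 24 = (y + 4)*(y^2 - 5*y + 6) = (y - 3)*(y + 4)*(y - 2)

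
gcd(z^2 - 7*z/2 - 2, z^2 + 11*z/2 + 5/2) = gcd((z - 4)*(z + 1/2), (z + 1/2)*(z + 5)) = z + 1/2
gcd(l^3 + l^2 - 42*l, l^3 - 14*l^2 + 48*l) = l^2 - 6*l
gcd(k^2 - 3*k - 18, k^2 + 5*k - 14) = 1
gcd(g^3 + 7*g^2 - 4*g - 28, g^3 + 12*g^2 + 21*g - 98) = g^2 + 5*g - 14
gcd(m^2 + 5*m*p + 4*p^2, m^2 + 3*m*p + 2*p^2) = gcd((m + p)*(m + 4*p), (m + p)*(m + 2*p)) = m + p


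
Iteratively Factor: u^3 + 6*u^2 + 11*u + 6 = (u + 1)*(u^2 + 5*u + 6) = (u + 1)*(u + 3)*(u + 2)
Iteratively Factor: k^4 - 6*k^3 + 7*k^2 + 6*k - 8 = (k - 2)*(k^3 - 4*k^2 - k + 4) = (k - 4)*(k - 2)*(k^2 - 1) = (k - 4)*(k - 2)*(k - 1)*(k + 1)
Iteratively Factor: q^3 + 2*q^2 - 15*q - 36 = (q + 3)*(q^2 - q - 12) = (q + 3)^2*(q - 4)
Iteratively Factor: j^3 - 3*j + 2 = (j + 2)*(j^2 - 2*j + 1) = (j - 1)*(j + 2)*(j - 1)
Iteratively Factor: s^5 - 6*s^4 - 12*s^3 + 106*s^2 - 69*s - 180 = (s + 4)*(s^4 - 10*s^3 + 28*s^2 - 6*s - 45) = (s - 5)*(s + 4)*(s^3 - 5*s^2 + 3*s + 9) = (s - 5)*(s + 1)*(s + 4)*(s^2 - 6*s + 9) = (s - 5)*(s - 3)*(s + 1)*(s + 4)*(s - 3)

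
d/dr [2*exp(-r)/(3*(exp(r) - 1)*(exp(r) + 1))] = 2*(1 - 3*exp(2*r))*exp(-r)/(3*(exp(4*r) - 2*exp(2*r) + 1))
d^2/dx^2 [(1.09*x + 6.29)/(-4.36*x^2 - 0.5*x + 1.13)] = (-(1.09*x + 6.29)*(8.72*x + 0.5)*(17.44*x + 1.0) + (28.5144*x + 55.9388)*(4.36*x^2 + 0.5*x - 1.13))/(4.36*x^2 + 0.5*x - 1.13)^3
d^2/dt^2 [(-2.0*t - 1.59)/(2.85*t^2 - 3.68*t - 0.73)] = ((2.0*t + 1.59)*(5.7*t - 3.68)*(11.4*t - 7.36) + (34.2*t - 5.657)*(-2.85*t^2 + 3.68*t + 0.73))/(-2.85*t^2 + 3.68*t + 0.73)^3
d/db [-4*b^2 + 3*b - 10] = 3 - 8*b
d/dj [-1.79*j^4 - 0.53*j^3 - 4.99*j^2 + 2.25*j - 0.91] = -7.16*j^3 - 1.59*j^2 - 9.98*j + 2.25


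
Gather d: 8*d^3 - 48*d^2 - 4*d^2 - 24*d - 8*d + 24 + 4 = 8*d^3 - 52*d^2 - 32*d + 28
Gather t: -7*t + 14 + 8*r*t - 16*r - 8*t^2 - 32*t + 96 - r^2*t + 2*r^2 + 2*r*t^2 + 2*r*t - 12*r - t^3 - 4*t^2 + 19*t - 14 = 2*r^2 - 28*r - t^3 + t^2*(2*r - 12) + t*(-r^2 + 10*r - 20) + 96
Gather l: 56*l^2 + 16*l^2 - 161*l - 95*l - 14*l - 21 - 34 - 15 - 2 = 72*l^2 - 270*l - 72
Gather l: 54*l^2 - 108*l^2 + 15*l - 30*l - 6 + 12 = -54*l^2 - 15*l + 6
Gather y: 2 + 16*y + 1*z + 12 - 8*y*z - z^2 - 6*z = y*(16 - 8*z) - z^2 - 5*z + 14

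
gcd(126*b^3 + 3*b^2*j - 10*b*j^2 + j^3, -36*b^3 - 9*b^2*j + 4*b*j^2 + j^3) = 3*b + j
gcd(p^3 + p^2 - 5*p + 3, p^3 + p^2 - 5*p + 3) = p^3 + p^2 - 5*p + 3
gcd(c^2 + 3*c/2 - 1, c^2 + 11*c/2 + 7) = c + 2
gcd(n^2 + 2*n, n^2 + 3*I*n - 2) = 1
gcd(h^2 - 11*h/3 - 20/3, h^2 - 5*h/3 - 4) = h + 4/3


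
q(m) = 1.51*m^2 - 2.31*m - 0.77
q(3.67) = 11.09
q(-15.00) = 373.63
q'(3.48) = 8.20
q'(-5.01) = -17.44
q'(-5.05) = -17.56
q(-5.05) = 49.40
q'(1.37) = 1.83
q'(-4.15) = -14.84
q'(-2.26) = -9.14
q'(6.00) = 15.81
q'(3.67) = 8.77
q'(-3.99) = -14.36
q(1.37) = -1.10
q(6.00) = 39.73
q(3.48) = 9.48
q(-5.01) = 48.70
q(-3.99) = 32.49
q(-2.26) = 12.16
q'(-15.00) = -47.61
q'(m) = 3.02*m - 2.31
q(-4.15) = 34.82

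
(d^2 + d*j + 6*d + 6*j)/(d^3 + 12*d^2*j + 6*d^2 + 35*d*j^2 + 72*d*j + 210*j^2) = (d + j)/(d^2 + 12*d*j + 35*j^2)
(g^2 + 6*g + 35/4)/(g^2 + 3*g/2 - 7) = (g + 5/2)/(g - 2)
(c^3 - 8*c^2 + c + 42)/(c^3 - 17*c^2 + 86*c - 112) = (c^2 - c - 6)/(c^2 - 10*c + 16)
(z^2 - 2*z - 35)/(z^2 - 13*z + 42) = (z + 5)/(z - 6)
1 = 1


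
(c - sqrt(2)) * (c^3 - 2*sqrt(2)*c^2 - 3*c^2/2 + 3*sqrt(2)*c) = c^4 - 3*sqrt(2)*c^3 - 3*c^3/2 + 4*c^2 + 9*sqrt(2)*c^2/2 - 6*c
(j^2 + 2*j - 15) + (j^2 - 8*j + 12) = 2*j^2 - 6*j - 3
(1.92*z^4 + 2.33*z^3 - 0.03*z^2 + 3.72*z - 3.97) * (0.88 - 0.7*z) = -1.344*z^5 + 0.0586*z^4 + 2.0714*z^3 - 2.6304*z^2 + 6.0526*z - 3.4936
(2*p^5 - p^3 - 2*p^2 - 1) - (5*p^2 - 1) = 2*p^5 - p^3 - 7*p^2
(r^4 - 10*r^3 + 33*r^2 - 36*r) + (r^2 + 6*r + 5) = r^4 - 10*r^3 + 34*r^2 - 30*r + 5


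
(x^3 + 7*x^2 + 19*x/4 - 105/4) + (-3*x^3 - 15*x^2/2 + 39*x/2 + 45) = -2*x^3 - x^2/2 + 97*x/4 + 75/4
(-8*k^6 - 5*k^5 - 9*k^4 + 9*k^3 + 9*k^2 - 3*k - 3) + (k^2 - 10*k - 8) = -8*k^6 - 5*k^5 - 9*k^4 + 9*k^3 + 10*k^2 - 13*k - 11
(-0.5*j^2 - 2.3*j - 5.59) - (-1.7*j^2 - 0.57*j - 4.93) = 1.2*j^2 - 1.73*j - 0.66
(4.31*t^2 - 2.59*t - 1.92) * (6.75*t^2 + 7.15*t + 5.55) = 29.0925*t^4 + 13.334*t^3 - 7.558*t^2 - 28.1025*t - 10.656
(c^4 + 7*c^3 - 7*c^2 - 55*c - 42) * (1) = c^4 + 7*c^3 - 7*c^2 - 55*c - 42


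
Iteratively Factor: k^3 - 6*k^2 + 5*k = (k)*(k^2 - 6*k + 5) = k*(k - 5)*(k - 1)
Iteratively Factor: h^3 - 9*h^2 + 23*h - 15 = (h - 3)*(h^2 - 6*h + 5) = (h - 5)*(h - 3)*(h - 1)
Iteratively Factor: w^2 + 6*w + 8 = (w + 2)*(w + 4)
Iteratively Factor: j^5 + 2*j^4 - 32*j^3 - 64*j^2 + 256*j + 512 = (j - 4)*(j^4 + 6*j^3 - 8*j^2 - 96*j - 128) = (j - 4)*(j + 4)*(j^3 + 2*j^2 - 16*j - 32) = (j - 4)*(j + 2)*(j + 4)*(j^2 - 16) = (j - 4)*(j + 2)*(j + 4)^2*(j - 4)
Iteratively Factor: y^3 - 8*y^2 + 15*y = (y - 5)*(y^2 - 3*y) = y*(y - 5)*(y - 3)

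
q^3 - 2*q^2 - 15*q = q*(q - 5)*(q + 3)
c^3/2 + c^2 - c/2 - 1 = (c/2 + 1)*(c - 1)*(c + 1)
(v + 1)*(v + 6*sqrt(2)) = v^2 + v + 6*sqrt(2)*v + 6*sqrt(2)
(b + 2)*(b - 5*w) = b^2 - 5*b*w + 2*b - 10*w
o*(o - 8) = o^2 - 8*o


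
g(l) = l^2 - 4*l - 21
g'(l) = 2*l - 4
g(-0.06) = -20.76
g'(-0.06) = -4.12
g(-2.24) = -7.02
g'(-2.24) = -8.48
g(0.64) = -23.15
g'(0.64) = -2.72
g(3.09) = -23.81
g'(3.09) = 2.18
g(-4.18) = 13.19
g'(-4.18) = -12.36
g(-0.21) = -20.12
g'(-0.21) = -4.42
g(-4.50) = 17.25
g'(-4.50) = -13.00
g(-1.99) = -9.08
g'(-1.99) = -7.98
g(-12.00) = 171.00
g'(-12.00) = -28.00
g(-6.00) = 39.00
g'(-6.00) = -16.00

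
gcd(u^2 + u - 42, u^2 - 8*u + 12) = u - 6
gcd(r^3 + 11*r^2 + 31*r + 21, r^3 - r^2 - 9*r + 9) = r + 3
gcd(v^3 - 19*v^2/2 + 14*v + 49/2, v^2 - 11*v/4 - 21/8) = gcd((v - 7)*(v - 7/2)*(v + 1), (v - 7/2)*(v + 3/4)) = v - 7/2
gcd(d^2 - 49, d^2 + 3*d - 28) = d + 7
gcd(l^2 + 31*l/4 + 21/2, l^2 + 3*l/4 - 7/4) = l + 7/4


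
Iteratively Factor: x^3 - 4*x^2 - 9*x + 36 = (x + 3)*(x^2 - 7*x + 12) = (x - 4)*(x + 3)*(x - 3)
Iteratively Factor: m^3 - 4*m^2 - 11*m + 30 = (m - 5)*(m^2 + m - 6) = (m - 5)*(m - 2)*(m + 3)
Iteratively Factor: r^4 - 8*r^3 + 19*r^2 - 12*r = (r - 1)*(r^3 - 7*r^2 + 12*r) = (r - 3)*(r - 1)*(r^2 - 4*r) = (r - 4)*(r - 3)*(r - 1)*(r)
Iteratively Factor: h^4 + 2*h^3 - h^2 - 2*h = (h - 1)*(h^3 + 3*h^2 + 2*h) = (h - 1)*(h + 2)*(h^2 + h) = (h - 1)*(h + 1)*(h + 2)*(h)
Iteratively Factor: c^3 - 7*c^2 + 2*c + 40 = (c - 4)*(c^2 - 3*c - 10) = (c - 4)*(c + 2)*(c - 5)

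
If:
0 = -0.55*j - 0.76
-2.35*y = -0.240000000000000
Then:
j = -1.38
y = 0.10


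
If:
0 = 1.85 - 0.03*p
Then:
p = 61.67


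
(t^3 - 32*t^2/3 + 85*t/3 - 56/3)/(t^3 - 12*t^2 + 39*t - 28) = (t - 8/3)/(t - 4)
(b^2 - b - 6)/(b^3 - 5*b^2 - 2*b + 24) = 1/(b - 4)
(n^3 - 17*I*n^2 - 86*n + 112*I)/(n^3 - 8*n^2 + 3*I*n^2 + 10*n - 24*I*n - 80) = (n^2 - 15*I*n - 56)/(n^2 + n*(-8 + 5*I) - 40*I)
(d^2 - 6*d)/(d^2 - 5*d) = (d - 6)/(d - 5)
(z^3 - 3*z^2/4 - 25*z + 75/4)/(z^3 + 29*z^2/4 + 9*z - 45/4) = (z - 5)/(z + 3)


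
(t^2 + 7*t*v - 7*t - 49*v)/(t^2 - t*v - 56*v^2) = (t - 7)/(t - 8*v)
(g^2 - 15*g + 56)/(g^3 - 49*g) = (g - 8)/(g*(g + 7))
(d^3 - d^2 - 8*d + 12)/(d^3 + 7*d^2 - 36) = (d - 2)/(d + 6)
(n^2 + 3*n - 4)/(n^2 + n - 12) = (n - 1)/(n - 3)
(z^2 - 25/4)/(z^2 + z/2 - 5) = (z - 5/2)/(z - 2)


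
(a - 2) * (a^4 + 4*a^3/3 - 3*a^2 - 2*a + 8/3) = a^5 - 2*a^4/3 - 17*a^3/3 + 4*a^2 + 20*a/3 - 16/3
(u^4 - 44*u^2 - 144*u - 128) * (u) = u^5 - 44*u^3 - 144*u^2 - 128*u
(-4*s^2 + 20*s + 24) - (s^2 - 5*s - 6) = -5*s^2 + 25*s + 30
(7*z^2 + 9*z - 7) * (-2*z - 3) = -14*z^3 - 39*z^2 - 13*z + 21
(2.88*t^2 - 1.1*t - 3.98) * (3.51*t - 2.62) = 10.1088*t^3 - 11.4066*t^2 - 11.0878*t + 10.4276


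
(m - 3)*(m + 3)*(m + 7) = m^3 + 7*m^2 - 9*m - 63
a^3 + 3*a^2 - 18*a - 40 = (a - 4)*(a + 2)*(a + 5)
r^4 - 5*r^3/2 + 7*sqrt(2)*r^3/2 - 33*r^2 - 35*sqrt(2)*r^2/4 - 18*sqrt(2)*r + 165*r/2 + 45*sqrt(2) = (r - 5/2)*(r - 3*sqrt(2))*(r + sqrt(2)/2)*(r + 6*sqrt(2))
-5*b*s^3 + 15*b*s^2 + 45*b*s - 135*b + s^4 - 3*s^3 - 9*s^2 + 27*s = (-5*b + s)*(s - 3)^2*(s + 3)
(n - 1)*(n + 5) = n^2 + 4*n - 5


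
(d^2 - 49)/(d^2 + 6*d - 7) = (d - 7)/(d - 1)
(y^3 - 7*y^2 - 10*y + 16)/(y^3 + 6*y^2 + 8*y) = (y^2 - 9*y + 8)/(y*(y + 4))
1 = 1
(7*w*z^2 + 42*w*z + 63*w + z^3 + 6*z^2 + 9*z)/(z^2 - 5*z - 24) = (7*w*z + 21*w + z^2 + 3*z)/(z - 8)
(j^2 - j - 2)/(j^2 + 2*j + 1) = (j - 2)/(j + 1)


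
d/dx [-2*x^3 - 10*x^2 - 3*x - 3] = -6*x^2 - 20*x - 3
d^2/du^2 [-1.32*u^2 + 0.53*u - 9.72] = -2.64000000000000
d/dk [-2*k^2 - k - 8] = -4*k - 1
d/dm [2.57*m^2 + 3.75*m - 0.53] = 5.14*m + 3.75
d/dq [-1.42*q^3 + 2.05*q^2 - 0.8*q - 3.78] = -4.26*q^2 + 4.1*q - 0.8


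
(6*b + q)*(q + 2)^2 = 6*b*q^2 + 24*b*q + 24*b + q^3 + 4*q^2 + 4*q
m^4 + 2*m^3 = m^3*(m + 2)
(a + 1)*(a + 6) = a^2 + 7*a + 6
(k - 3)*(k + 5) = k^2 + 2*k - 15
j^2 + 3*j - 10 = (j - 2)*(j + 5)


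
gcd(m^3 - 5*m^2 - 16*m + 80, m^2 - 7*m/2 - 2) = m - 4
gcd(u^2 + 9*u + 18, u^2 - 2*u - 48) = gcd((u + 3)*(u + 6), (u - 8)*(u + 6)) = u + 6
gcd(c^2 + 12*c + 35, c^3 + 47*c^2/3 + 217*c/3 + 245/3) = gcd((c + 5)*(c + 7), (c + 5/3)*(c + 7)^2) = c + 7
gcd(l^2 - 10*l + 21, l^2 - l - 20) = 1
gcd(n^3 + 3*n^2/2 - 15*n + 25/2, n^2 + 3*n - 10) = n + 5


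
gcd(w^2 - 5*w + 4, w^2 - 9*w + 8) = w - 1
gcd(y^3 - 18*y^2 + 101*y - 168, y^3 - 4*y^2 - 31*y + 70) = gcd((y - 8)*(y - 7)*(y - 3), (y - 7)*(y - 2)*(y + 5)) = y - 7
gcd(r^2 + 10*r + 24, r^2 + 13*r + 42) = r + 6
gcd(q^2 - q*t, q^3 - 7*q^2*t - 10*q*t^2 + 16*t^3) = q - t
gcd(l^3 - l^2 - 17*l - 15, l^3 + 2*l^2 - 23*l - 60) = l^2 - 2*l - 15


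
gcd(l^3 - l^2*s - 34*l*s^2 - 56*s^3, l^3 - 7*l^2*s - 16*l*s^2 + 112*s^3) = -l^2 + 3*l*s + 28*s^2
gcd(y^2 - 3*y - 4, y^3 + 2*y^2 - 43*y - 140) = 1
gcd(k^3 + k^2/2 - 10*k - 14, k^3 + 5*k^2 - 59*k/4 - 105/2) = k - 7/2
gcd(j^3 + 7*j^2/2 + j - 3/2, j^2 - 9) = j + 3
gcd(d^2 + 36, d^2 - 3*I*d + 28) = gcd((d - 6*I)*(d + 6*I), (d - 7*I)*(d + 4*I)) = 1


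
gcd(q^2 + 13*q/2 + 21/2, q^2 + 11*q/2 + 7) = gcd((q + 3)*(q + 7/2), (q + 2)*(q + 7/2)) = q + 7/2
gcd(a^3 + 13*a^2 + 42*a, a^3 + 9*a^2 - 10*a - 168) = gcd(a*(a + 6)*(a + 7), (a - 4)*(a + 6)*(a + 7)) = a^2 + 13*a + 42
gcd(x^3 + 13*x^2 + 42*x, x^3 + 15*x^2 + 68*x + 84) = x^2 + 13*x + 42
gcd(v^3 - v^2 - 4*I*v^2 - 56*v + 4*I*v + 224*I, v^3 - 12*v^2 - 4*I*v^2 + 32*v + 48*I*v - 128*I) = v^2 + v*(-8 - 4*I) + 32*I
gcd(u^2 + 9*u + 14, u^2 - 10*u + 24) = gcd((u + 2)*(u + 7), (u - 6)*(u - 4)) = 1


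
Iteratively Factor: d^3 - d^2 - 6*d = (d - 3)*(d^2 + 2*d) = (d - 3)*(d + 2)*(d)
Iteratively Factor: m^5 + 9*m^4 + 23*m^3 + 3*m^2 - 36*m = (m + 4)*(m^4 + 5*m^3 + 3*m^2 - 9*m) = (m + 3)*(m + 4)*(m^3 + 2*m^2 - 3*m) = (m + 3)^2*(m + 4)*(m^2 - m) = m*(m + 3)^2*(m + 4)*(m - 1)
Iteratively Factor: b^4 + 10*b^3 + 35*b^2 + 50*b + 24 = (b + 4)*(b^3 + 6*b^2 + 11*b + 6) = (b + 2)*(b + 4)*(b^2 + 4*b + 3) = (b + 1)*(b + 2)*(b + 4)*(b + 3)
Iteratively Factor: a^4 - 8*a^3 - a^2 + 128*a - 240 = (a - 4)*(a^3 - 4*a^2 - 17*a + 60) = (a - 5)*(a - 4)*(a^2 + a - 12) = (a - 5)*(a - 4)*(a - 3)*(a + 4)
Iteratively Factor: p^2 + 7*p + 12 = (p + 4)*(p + 3)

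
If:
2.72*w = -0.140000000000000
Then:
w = -0.05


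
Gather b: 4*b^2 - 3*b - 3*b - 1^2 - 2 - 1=4*b^2 - 6*b - 4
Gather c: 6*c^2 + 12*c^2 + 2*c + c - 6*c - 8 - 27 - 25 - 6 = 18*c^2 - 3*c - 66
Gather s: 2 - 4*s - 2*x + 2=-4*s - 2*x + 4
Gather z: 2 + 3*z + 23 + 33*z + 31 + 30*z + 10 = 66*z + 66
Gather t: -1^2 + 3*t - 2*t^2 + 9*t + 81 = -2*t^2 + 12*t + 80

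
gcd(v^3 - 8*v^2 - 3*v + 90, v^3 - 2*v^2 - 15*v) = v^2 - 2*v - 15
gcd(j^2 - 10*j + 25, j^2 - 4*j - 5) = j - 5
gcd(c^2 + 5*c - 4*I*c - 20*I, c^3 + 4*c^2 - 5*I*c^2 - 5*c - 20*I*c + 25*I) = c + 5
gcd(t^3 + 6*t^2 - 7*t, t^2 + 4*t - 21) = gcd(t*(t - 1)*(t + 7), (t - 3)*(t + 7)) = t + 7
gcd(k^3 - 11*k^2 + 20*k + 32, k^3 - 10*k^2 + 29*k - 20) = k - 4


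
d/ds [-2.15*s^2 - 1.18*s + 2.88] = -4.3*s - 1.18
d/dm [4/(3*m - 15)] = -4/(3*(m - 5)^2)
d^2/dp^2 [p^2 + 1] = 2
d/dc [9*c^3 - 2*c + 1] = 27*c^2 - 2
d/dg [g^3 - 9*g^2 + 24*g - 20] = 3*g^2 - 18*g + 24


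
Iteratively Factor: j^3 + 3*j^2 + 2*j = (j)*(j^2 + 3*j + 2) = j*(j + 1)*(j + 2)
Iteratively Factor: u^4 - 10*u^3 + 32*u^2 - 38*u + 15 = (u - 1)*(u^3 - 9*u^2 + 23*u - 15) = (u - 3)*(u - 1)*(u^2 - 6*u + 5) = (u - 5)*(u - 3)*(u - 1)*(u - 1)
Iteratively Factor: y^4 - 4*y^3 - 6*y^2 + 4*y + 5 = (y - 5)*(y^3 + y^2 - y - 1) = (y - 5)*(y + 1)*(y^2 - 1) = (y - 5)*(y - 1)*(y + 1)*(y + 1)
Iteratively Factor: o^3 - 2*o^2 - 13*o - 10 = (o + 1)*(o^2 - 3*o - 10) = (o - 5)*(o + 1)*(o + 2)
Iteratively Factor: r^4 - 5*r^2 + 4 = (r + 2)*(r^3 - 2*r^2 - r + 2) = (r - 2)*(r + 2)*(r^2 - 1) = (r - 2)*(r + 1)*(r + 2)*(r - 1)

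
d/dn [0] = 0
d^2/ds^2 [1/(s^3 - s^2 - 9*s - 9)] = 2*((1 - 3*s)*(-s^3 + s^2 + 9*s + 9) - (-3*s^2 + 2*s + 9)^2)/(-s^3 + s^2 + 9*s + 9)^3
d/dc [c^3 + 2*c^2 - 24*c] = 3*c^2 + 4*c - 24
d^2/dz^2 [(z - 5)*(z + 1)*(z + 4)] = 6*z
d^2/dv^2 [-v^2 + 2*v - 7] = -2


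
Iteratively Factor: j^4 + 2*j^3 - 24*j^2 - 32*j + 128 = (j + 4)*(j^3 - 2*j^2 - 16*j + 32) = (j + 4)^2*(j^2 - 6*j + 8) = (j - 2)*(j + 4)^2*(j - 4)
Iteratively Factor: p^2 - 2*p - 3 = (p + 1)*(p - 3)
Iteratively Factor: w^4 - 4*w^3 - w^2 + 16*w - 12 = (w - 2)*(w^3 - 2*w^2 - 5*w + 6) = (w - 2)*(w - 1)*(w^2 - w - 6) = (w - 2)*(w - 1)*(w + 2)*(w - 3)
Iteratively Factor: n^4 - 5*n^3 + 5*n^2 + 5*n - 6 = (n + 1)*(n^3 - 6*n^2 + 11*n - 6) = (n - 1)*(n + 1)*(n^2 - 5*n + 6) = (n - 2)*(n - 1)*(n + 1)*(n - 3)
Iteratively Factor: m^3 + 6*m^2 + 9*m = (m)*(m^2 + 6*m + 9) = m*(m + 3)*(m + 3)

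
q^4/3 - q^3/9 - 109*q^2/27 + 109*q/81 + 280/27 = (q/3 + 1)*(q - 8/3)*(q - 7/3)*(q + 5/3)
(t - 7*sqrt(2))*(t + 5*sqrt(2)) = t^2 - 2*sqrt(2)*t - 70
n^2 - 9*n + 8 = (n - 8)*(n - 1)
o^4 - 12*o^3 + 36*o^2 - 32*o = o*(o - 8)*(o - 2)^2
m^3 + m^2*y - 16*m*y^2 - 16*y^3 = (m - 4*y)*(m + y)*(m + 4*y)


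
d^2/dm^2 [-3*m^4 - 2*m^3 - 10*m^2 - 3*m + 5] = -36*m^2 - 12*m - 20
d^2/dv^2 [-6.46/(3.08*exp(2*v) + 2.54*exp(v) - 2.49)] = (-6.46*(6.16*exp(v) + 2.54)*(12.32*exp(v) + 5.08)*exp(v) + (79.5872*exp(v) + 16.4084)*(3.08*exp(2*v) + 2.54*exp(v) - 2.49))*exp(v)/(3.08*exp(2*v) + 2.54*exp(v) - 2.49)^3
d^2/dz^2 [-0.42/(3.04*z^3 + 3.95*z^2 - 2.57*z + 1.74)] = ((7.6608*z + 3.318)*(3.04*z^3 + 3.95*z^2 - 2.57*z + 1.74) - 0.42*(9.12*z^2 + 7.9*z - 2.57)*(18.24*z^2 + 15.8*z - 5.14))/(3.04*z^3 + 3.95*z^2 - 2.57*z + 1.74)^3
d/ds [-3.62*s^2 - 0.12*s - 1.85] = -7.24*s - 0.12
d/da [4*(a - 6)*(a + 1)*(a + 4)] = 12*a^2 - 8*a - 104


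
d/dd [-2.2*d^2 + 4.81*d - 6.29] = 4.81 - 4.4*d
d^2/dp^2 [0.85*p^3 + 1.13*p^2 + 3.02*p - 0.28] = 5.1*p + 2.26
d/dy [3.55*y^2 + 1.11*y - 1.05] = 7.1*y + 1.11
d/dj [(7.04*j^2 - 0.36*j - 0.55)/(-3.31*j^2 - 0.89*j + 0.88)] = (-7.4572*j^2 + 8.7494*j - 0.8063)/(10.9561*j^4 + 5.8918*j^3 - 5.0335*j^2 - 1.5664*j + 0.7744)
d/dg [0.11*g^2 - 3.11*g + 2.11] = 0.22*g - 3.11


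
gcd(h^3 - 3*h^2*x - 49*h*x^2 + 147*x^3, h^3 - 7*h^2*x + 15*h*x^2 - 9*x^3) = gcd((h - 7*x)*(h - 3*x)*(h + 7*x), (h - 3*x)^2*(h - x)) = -h + 3*x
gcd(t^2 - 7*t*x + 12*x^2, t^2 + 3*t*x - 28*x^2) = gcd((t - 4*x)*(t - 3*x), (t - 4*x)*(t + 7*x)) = -t + 4*x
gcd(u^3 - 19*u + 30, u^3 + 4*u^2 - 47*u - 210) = u + 5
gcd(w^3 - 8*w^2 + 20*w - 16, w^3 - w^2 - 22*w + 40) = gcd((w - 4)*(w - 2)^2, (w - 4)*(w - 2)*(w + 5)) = w^2 - 6*w + 8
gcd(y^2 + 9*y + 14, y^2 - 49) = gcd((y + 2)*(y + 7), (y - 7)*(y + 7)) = y + 7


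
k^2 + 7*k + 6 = (k + 1)*(k + 6)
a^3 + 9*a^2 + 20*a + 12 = (a + 1)*(a + 2)*(a + 6)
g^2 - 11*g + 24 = (g - 8)*(g - 3)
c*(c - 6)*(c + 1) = c^3 - 5*c^2 - 6*c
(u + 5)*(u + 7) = u^2 + 12*u + 35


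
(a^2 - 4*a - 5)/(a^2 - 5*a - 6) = (a - 5)/(a - 6)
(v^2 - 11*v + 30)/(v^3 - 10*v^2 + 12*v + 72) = (v - 5)/(v^2 - 4*v - 12)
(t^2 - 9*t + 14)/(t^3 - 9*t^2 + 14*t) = 1/t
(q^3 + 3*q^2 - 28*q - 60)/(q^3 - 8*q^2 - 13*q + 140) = (q^2 + 8*q + 12)/(q^2 - 3*q - 28)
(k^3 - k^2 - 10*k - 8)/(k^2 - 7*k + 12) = (k^2 + 3*k + 2)/(k - 3)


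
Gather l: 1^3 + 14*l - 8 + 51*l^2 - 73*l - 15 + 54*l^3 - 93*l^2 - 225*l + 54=54*l^3 - 42*l^2 - 284*l + 32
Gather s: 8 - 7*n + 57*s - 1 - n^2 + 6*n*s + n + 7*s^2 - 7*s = -n^2 - 6*n + 7*s^2 + s*(6*n + 50) + 7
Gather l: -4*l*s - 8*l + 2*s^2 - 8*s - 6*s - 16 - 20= l*(-4*s - 8) + 2*s^2 - 14*s - 36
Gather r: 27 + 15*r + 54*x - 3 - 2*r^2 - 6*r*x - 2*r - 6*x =-2*r^2 + r*(13 - 6*x) + 48*x + 24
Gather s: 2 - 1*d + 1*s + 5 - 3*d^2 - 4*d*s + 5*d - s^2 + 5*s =-3*d^2 + 4*d - s^2 + s*(6 - 4*d) + 7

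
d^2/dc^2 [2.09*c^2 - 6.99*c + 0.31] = 4.18000000000000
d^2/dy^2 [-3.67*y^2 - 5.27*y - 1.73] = -7.34000000000000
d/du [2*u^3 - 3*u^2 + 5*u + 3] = 6*u^2 - 6*u + 5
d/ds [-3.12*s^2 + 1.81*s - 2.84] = 1.81 - 6.24*s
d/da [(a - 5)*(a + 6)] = 2*a + 1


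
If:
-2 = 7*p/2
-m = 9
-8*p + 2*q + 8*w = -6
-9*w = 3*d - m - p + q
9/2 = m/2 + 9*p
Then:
No Solution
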